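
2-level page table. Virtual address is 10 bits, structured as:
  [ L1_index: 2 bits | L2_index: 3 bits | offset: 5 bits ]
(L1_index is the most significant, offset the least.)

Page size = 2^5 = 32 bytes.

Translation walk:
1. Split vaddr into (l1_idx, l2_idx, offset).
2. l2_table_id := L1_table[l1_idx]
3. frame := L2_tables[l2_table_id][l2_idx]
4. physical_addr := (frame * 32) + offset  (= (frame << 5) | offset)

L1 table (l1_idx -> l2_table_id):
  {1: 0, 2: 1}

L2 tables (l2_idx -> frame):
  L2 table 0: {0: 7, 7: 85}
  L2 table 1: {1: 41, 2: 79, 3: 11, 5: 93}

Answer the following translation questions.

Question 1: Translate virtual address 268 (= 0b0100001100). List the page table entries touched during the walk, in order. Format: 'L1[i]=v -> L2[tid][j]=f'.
vaddr = 268 = 0b0100001100
Split: l1_idx=1, l2_idx=0, offset=12

Answer: L1[1]=0 -> L2[0][0]=7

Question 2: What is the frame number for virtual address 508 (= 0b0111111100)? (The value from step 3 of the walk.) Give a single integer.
Answer: 85

Derivation:
vaddr = 508: l1_idx=1, l2_idx=7
L1[1] = 0; L2[0][7] = 85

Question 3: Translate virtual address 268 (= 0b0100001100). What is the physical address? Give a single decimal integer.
Answer: 236

Derivation:
vaddr = 268 = 0b0100001100
Split: l1_idx=1, l2_idx=0, offset=12
L1[1] = 0
L2[0][0] = 7
paddr = 7 * 32 + 12 = 236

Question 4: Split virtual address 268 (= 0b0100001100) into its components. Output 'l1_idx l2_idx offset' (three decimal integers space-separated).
Answer: 1 0 12

Derivation:
vaddr = 268 = 0b0100001100
  top 2 bits -> l1_idx = 1
  next 3 bits -> l2_idx = 0
  bottom 5 bits -> offset = 12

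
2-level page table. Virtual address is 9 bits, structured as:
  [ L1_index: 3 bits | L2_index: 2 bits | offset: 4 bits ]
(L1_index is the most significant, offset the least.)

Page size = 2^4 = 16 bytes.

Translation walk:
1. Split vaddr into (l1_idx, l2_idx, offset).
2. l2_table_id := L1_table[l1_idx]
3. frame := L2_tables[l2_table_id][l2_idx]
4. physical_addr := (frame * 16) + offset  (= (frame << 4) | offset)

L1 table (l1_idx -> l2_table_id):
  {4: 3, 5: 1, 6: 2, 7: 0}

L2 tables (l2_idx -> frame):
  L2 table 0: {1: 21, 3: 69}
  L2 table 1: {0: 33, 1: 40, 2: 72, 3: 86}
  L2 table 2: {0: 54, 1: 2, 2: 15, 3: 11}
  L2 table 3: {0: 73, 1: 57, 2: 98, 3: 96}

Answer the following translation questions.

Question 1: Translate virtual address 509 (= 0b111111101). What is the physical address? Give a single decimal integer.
vaddr = 509 = 0b111111101
Split: l1_idx=7, l2_idx=3, offset=13
L1[7] = 0
L2[0][3] = 69
paddr = 69 * 16 + 13 = 1117

Answer: 1117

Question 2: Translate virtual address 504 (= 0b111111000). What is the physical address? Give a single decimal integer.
Answer: 1112

Derivation:
vaddr = 504 = 0b111111000
Split: l1_idx=7, l2_idx=3, offset=8
L1[7] = 0
L2[0][3] = 69
paddr = 69 * 16 + 8 = 1112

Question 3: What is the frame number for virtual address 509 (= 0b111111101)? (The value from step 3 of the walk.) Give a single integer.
vaddr = 509: l1_idx=7, l2_idx=3
L1[7] = 0; L2[0][3] = 69

Answer: 69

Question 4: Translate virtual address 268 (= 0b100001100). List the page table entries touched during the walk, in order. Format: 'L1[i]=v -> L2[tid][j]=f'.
Answer: L1[4]=3 -> L2[3][0]=73

Derivation:
vaddr = 268 = 0b100001100
Split: l1_idx=4, l2_idx=0, offset=12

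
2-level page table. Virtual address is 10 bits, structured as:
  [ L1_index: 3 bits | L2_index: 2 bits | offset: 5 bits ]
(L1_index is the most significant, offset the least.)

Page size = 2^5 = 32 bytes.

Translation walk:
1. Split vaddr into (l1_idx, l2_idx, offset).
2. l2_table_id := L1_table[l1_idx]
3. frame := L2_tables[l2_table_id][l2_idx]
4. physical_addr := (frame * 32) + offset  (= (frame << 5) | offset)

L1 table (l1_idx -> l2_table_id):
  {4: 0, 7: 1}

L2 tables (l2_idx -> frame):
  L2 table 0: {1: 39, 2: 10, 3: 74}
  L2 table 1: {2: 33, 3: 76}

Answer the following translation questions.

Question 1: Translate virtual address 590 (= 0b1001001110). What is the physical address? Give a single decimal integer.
Answer: 334

Derivation:
vaddr = 590 = 0b1001001110
Split: l1_idx=4, l2_idx=2, offset=14
L1[4] = 0
L2[0][2] = 10
paddr = 10 * 32 + 14 = 334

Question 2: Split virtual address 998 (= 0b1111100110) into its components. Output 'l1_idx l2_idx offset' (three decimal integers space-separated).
vaddr = 998 = 0b1111100110
  top 3 bits -> l1_idx = 7
  next 2 bits -> l2_idx = 3
  bottom 5 bits -> offset = 6

Answer: 7 3 6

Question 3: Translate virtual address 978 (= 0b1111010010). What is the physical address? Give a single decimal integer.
vaddr = 978 = 0b1111010010
Split: l1_idx=7, l2_idx=2, offset=18
L1[7] = 1
L2[1][2] = 33
paddr = 33 * 32 + 18 = 1074

Answer: 1074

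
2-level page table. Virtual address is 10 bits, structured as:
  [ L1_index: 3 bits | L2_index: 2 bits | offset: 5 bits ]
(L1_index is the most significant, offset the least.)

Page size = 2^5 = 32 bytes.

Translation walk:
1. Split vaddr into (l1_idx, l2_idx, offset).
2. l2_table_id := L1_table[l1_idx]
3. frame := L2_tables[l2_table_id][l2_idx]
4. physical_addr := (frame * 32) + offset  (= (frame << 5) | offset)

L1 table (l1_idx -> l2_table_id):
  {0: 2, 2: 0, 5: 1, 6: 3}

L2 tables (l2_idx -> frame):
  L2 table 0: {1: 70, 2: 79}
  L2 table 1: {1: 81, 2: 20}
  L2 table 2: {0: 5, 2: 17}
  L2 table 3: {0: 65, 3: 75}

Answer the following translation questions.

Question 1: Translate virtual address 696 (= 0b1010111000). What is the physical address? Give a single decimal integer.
vaddr = 696 = 0b1010111000
Split: l1_idx=5, l2_idx=1, offset=24
L1[5] = 1
L2[1][1] = 81
paddr = 81 * 32 + 24 = 2616

Answer: 2616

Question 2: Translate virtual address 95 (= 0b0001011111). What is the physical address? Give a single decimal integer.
Answer: 575

Derivation:
vaddr = 95 = 0b0001011111
Split: l1_idx=0, l2_idx=2, offset=31
L1[0] = 2
L2[2][2] = 17
paddr = 17 * 32 + 31 = 575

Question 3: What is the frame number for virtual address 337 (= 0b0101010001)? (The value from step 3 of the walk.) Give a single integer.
vaddr = 337: l1_idx=2, l2_idx=2
L1[2] = 0; L2[0][2] = 79

Answer: 79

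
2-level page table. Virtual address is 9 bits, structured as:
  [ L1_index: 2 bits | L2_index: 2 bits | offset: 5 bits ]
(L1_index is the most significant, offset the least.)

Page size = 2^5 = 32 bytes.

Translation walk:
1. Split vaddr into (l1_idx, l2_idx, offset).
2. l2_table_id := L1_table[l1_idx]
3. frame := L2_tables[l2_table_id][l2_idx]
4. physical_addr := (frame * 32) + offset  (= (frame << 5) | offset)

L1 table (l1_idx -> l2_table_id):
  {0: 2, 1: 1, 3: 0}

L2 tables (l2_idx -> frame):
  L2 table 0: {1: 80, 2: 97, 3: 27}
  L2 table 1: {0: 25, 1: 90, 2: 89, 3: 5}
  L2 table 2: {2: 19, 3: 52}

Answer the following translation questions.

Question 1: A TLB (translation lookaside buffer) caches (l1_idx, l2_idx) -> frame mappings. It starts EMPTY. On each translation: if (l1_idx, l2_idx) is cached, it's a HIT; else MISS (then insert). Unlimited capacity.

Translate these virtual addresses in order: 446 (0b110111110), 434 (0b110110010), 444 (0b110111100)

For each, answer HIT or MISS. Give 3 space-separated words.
vaddr=446: (3,1) not in TLB -> MISS, insert
vaddr=434: (3,1) in TLB -> HIT
vaddr=444: (3,1) in TLB -> HIT

Answer: MISS HIT HIT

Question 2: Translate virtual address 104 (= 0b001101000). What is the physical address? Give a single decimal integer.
Answer: 1672

Derivation:
vaddr = 104 = 0b001101000
Split: l1_idx=0, l2_idx=3, offset=8
L1[0] = 2
L2[2][3] = 52
paddr = 52 * 32 + 8 = 1672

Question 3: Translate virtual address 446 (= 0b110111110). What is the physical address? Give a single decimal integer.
Answer: 2590

Derivation:
vaddr = 446 = 0b110111110
Split: l1_idx=3, l2_idx=1, offset=30
L1[3] = 0
L2[0][1] = 80
paddr = 80 * 32 + 30 = 2590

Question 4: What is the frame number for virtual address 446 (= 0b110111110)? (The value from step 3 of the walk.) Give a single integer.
vaddr = 446: l1_idx=3, l2_idx=1
L1[3] = 0; L2[0][1] = 80

Answer: 80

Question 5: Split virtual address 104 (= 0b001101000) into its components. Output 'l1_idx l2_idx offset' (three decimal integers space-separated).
vaddr = 104 = 0b001101000
  top 2 bits -> l1_idx = 0
  next 2 bits -> l2_idx = 3
  bottom 5 bits -> offset = 8

Answer: 0 3 8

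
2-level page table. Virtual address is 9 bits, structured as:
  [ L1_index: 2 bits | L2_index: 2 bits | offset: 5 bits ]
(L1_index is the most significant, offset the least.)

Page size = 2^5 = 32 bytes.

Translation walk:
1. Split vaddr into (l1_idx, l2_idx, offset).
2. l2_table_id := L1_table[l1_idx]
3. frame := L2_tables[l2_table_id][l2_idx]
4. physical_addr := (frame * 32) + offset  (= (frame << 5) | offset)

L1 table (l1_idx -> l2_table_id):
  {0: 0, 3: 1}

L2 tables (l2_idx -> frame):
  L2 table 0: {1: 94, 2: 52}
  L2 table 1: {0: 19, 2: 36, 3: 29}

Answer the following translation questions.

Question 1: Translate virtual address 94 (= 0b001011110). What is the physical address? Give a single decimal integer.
vaddr = 94 = 0b001011110
Split: l1_idx=0, l2_idx=2, offset=30
L1[0] = 0
L2[0][2] = 52
paddr = 52 * 32 + 30 = 1694

Answer: 1694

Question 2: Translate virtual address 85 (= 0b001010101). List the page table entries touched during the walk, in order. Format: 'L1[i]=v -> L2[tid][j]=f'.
vaddr = 85 = 0b001010101
Split: l1_idx=0, l2_idx=2, offset=21

Answer: L1[0]=0 -> L2[0][2]=52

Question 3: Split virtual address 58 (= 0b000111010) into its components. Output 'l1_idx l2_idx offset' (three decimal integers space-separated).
vaddr = 58 = 0b000111010
  top 2 bits -> l1_idx = 0
  next 2 bits -> l2_idx = 1
  bottom 5 bits -> offset = 26

Answer: 0 1 26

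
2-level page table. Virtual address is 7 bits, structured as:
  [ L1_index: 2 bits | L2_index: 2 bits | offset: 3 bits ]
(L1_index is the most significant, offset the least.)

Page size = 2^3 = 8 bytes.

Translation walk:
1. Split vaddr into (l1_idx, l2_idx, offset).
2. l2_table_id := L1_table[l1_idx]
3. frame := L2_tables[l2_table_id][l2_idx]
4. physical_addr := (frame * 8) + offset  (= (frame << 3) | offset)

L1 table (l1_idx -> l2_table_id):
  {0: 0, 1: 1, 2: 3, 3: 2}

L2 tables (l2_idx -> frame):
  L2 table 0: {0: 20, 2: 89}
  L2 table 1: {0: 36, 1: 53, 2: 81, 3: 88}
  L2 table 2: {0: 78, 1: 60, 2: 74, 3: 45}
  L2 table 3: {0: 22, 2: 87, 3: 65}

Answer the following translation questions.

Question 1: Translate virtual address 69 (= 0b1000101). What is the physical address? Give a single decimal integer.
vaddr = 69 = 0b1000101
Split: l1_idx=2, l2_idx=0, offset=5
L1[2] = 3
L2[3][0] = 22
paddr = 22 * 8 + 5 = 181

Answer: 181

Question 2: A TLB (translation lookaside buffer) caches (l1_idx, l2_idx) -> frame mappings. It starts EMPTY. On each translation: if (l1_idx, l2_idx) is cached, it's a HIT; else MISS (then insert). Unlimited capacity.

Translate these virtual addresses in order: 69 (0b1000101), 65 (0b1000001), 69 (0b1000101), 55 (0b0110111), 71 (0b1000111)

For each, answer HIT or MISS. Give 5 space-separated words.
Answer: MISS HIT HIT MISS HIT

Derivation:
vaddr=69: (2,0) not in TLB -> MISS, insert
vaddr=65: (2,0) in TLB -> HIT
vaddr=69: (2,0) in TLB -> HIT
vaddr=55: (1,2) not in TLB -> MISS, insert
vaddr=71: (2,0) in TLB -> HIT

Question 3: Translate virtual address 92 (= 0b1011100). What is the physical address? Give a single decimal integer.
Answer: 524

Derivation:
vaddr = 92 = 0b1011100
Split: l1_idx=2, l2_idx=3, offset=4
L1[2] = 3
L2[3][3] = 65
paddr = 65 * 8 + 4 = 524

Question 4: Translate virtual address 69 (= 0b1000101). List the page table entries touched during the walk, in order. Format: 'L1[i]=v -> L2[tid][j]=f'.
Answer: L1[2]=3 -> L2[3][0]=22

Derivation:
vaddr = 69 = 0b1000101
Split: l1_idx=2, l2_idx=0, offset=5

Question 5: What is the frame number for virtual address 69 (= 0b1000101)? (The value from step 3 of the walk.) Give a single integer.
Answer: 22

Derivation:
vaddr = 69: l1_idx=2, l2_idx=0
L1[2] = 3; L2[3][0] = 22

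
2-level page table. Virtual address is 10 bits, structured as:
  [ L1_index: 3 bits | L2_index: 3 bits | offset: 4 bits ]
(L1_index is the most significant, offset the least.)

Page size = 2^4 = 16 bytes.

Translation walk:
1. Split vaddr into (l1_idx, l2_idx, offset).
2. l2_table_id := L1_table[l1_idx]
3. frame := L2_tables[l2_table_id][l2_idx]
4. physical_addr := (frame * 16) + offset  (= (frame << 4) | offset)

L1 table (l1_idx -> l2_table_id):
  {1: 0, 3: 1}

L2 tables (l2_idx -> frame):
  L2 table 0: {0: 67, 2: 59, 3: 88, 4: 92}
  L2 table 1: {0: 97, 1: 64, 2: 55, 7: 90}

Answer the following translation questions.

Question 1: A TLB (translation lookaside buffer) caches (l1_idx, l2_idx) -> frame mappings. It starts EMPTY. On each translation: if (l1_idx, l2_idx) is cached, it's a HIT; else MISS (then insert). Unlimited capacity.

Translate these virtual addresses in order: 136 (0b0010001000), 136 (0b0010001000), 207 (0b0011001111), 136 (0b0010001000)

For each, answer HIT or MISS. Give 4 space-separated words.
Answer: MISS HIT MISS HIT

Derivation:
vaddr=136: (1,0) not in TLB -> MISS, insert
vaddr=136: (1,0) in TLB -> HIT
vaddr=207: (1,4) not in TLB -> MISS, insert
vaddr=136: (1,0) in TLB -> HIT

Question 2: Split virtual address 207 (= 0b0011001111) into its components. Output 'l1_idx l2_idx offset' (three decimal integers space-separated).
Answer: 1 4 15

Derivation:
vaddr = 207 = 0b0011001111
  top 3 bits -> l1_idx = 1
  next 3 bits -> l2_idx = 4
  bottom 4 bits -> offset = 15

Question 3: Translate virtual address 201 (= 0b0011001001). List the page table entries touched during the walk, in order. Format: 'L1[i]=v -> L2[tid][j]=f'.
Answer: L1[1]=0 -> L2[0][4]=92

Derivation:
vaddr = 201 = 0b0011001001
Split: l1_idx=1, l2_idx=4, offset=9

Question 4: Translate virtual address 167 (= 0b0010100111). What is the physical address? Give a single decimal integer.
Answer: 951

Derivation:
vaddr = 167 = 0b0010100111
Split: l1_idx=1, l2_idx=2, offset=7
L1[1] = 0
L2[0][2] = 59
paddr = 59 * 16 + 7 = 951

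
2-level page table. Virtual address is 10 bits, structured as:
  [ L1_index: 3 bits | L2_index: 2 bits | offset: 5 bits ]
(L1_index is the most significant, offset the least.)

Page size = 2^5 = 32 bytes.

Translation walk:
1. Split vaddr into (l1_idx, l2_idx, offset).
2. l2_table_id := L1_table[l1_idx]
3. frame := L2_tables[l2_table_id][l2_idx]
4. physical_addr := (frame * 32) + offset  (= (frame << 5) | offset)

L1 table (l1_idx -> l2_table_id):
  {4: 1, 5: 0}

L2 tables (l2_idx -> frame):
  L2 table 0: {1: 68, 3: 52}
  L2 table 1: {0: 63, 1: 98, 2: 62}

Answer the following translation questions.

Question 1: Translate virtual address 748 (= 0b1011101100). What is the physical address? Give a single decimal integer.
vaddr = 748 = 0b1011101100
Split: l1_idx=5, l2_idx=3, offset=12
L1[5] = 0
L2[0][3] = 52
paddr = 52 * 32 + 12 = 1676

Answer: 1676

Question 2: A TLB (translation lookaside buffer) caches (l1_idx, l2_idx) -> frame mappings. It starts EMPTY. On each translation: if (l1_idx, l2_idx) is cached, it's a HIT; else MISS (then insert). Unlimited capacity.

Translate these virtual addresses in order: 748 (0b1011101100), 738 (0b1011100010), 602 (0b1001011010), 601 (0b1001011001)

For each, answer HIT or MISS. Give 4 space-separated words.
vaddr=748: (5,3) not in TLB -> MISS, insert
vaddr=738: (5,3) in TLB -> HIT
vaddr=602: (4,2) not in TLB -> MISS, insert
vaddr=601: (4,2) in TLB -> HIT

Answer: MISS HIT MISS HIT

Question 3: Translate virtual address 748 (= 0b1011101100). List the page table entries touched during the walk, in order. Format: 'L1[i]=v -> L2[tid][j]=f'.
Answer: L1[5]=0 -> L2[0][3]=52

Derivation:
vaddr = 748 = 0b1011101100
Split: l1_idx=5, l2_idx=3, offset=12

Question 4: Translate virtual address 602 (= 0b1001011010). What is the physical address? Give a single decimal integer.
Answer: 2010

Derivation:
vaddr = 602 = 0b1001011010
Split: l1_idx=4, l2_idx=2, offset=26
L1[4] = 1
L2[1][2] = 62
paddr = 62 * 32 + 26 = 2010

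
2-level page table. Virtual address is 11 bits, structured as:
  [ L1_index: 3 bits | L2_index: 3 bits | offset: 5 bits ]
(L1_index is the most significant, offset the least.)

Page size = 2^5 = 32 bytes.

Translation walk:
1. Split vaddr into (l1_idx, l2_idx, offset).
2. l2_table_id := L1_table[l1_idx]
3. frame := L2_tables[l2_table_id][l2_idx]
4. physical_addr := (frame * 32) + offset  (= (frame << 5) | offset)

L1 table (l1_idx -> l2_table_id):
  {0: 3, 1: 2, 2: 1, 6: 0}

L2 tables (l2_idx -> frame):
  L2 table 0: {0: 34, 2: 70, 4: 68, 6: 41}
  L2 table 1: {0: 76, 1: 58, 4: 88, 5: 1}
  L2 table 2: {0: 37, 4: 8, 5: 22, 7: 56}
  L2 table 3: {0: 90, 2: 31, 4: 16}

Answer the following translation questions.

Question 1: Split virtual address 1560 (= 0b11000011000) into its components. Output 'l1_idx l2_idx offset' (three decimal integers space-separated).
vaddr = 1560 = 0b11000011000
  top 3 bits -> l1_idx = 6
  next 3 bits -> l2_idx = 0
  bottom 5 bits -> offset = 24

Answer: 6 0 24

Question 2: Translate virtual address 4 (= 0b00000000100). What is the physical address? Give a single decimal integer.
vaddr = 4 = 0b00000000100
Split: l1_idx=0, l2_idx=0, offset=4
L1[0] = 3
L2[3][0] = 90
paddr = 90 * 32 + 4 = 2884

Answer: 2884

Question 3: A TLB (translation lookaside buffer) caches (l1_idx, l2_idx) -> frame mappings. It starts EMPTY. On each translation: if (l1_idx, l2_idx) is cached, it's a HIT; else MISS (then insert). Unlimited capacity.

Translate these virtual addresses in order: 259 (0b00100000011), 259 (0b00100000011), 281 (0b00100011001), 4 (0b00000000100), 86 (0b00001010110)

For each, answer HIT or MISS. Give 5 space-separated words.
vaddr=259: (1,0) not in TLB -> MISS, insert
vaddr=259: (1,0) in TLB -> HIT
vaddr=281: (1,0) in TLB -> HIT
vaddr=4: (0,0) not in TLB -> MISS, insert
vaddr=86: (0,2) not in TLB -> MISS, insert

Answer: MISS HIT HIT MISS MISS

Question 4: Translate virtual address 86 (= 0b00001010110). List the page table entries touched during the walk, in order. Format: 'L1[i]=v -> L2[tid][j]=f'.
vaddr = 86 = 0b00001010110
Split: l1_idx=0, l2_idx=2, offset=22

Answer: L1[0]=3 -> L2[3][2]=31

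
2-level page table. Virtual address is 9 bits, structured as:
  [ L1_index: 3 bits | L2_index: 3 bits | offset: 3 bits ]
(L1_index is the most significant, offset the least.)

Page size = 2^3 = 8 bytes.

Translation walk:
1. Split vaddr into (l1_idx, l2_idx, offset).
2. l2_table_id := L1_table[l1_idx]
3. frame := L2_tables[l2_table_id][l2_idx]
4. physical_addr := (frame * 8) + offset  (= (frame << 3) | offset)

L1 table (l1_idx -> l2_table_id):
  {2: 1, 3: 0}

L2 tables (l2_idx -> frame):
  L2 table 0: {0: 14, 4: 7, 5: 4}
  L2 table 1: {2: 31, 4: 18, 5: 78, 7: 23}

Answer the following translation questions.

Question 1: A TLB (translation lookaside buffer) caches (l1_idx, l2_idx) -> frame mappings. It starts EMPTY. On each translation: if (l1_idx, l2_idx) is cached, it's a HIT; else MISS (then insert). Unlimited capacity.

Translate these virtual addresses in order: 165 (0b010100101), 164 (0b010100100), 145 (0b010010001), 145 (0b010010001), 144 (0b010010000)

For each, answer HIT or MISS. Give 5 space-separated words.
vaddr=165: (2,4) not in TLB -> MISS, insert
vaddr=164: (2,4) in TLB -> HIT
vaddr=145: (2,2) not in TLB -> MISS, insert
vaddr=145: (2,2) in TLB -> HIT
vaddr=144: (2,2) in TLB -> HIT

Answer: MISS HIT MISS HIT HIT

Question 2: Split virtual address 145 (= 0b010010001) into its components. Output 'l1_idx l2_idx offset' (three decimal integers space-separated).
Answer: 2 2 1

Derivation:
vaddr = 145 = 0b010010001
  top 3 bits -> l1_idx = 2
  next 3 bits -> l2_idx = 2
  bottom 3 bits -> offset = 1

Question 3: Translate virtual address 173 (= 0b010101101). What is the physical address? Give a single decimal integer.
vaddr = 173 = 0b010101101
Split: l1_idx=2, l2_idx=5, offset=5
L1[2] = 1
L2[1][5] = 78
paddr = 78 * 8 + 5 = 629

Answer: 629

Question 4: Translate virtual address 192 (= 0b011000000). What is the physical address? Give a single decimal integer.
Answer: 112

Derivation:
vaddr = 192 = 0b011000000
Split: l1_idx=3, l2_idx=0, offset=0
L1[3] = 0
L2[0][0] = 14
paddr = 14 * 8 + 0 = 112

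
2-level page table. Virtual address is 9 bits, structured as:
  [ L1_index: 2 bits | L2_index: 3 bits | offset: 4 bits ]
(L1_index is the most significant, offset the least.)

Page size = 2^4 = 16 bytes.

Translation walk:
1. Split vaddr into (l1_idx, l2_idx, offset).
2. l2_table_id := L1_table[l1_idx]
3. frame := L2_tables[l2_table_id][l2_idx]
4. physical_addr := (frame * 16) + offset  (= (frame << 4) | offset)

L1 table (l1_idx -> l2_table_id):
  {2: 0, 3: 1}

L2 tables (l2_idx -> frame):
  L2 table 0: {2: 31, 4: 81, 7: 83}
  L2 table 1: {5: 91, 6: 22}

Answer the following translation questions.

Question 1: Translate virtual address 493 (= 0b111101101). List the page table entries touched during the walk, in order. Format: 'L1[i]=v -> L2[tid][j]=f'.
Answer: L1[3]=1 -> L2[1][6]=22

Derivation:
vaddr = 493 = 0b111101101
Split: l1_idx=3, l2_idx=6, offset=13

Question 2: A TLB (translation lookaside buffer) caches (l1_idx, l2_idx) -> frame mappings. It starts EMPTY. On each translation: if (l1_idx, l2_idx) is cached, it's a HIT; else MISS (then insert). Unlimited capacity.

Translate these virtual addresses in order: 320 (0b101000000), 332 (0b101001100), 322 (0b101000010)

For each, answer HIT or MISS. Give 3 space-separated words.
vaddr=320: (2,4) not in TLB -> MISS, insert
vaddr=332: (2,4) in TLB -> HIT
vaddr=322: (2,4) in TLB -> HIT

Answer: MISS HIT HIT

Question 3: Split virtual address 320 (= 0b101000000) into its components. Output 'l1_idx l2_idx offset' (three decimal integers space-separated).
vaddr = 320 = 0b101000000
  top 2 bits -> l1_idx = 2
  next 3 bits -> l2_idx = 4
  bottom 4 bits -> offset = 0

Answer: 2 4 0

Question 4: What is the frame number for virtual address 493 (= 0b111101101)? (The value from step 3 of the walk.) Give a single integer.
Answer: 22

Derivation:
vaddr = 493: l1_idx=3, l2_idx=6
L1[3] = 1; L2[1][6] = 22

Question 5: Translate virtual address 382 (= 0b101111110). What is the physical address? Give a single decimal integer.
vaddr = 382 = 0b101111110
Split: l1_idx=2, l2_idx=7, offset=14
L1[2] = 0
L2[0][7] = 83
paddr = 83 * 16 + 14 = 1342

Answer: 1342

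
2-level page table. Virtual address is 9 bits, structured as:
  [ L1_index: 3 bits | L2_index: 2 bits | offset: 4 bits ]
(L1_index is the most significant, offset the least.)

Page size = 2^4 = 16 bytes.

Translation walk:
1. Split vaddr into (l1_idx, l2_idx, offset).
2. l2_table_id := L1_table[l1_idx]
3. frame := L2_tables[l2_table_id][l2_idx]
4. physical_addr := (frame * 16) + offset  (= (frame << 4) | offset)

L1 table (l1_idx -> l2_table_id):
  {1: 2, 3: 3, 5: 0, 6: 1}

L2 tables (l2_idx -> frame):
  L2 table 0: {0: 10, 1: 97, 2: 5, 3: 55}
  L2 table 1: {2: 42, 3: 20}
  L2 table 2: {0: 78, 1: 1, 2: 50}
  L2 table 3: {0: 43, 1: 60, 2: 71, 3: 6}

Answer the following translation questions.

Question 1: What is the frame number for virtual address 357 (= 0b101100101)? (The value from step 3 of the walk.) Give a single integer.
vaddr = 357: l1_idx=5, l2_idx=2
L1[5] = 0; L2[0][2] = 5

Answer: 5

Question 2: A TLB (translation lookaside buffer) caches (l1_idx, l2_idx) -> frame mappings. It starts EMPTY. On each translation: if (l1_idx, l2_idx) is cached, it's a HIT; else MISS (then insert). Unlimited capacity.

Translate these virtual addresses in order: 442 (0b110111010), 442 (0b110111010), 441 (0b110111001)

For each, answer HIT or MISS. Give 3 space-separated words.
Answer: MISS HIT HIT

Derivation:
vaddr=442: (6,3) not in TLB -> MISS, insert
vaddr=442: (6,3) in TLB -> HIT
vaddr=441: (6,3) in TLB -> HIT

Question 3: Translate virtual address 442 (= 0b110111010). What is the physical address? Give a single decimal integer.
vaddr = 442 = 0b110111010
Split: l1_idx=6, l2_idx=3, offset=10
L1[6] = 1
L2[1][3] = 20
paddr = 20 * 16 + 10 = 330

Answer: 330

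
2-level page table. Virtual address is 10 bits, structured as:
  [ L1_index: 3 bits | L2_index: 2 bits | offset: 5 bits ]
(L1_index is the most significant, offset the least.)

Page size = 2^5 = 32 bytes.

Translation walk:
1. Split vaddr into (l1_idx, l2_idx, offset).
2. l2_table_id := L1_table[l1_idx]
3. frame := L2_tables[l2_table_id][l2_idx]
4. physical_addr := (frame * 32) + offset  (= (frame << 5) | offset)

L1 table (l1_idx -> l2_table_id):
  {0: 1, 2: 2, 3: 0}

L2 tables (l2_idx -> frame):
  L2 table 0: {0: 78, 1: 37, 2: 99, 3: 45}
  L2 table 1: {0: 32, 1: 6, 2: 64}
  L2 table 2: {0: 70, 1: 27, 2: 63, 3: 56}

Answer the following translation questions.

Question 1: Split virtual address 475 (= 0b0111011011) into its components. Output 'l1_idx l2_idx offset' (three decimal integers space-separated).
vaddr = 475 = 0b0111011011
  top 3 bits -> l1_idx = 3
  next 2 bits -> l2_idx = 2
  bottom 5 bits -> offset = 27

Answer: 3 2 27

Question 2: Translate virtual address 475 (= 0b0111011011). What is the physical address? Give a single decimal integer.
vaddr = 475 = 0b0111011011
Split: l1_idx=3, l2_idx=2, offset=27
L1[3] = 0
L2[0][2] = 99
paddr = 99 * 32 + 27 = 3195

Answer: 3195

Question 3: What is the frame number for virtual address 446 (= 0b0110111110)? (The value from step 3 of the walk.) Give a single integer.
vaddr = 446: l1_idx=3, l2_idx=1
L1[3] = 0; L2[0][1] = 37

Answer: 37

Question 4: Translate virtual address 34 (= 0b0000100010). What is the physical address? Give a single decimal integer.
vaddr = 34 = 0b0000100010
Split: l1_idx=0, l2_idx=1, offset=2
L1[0] = 1
L2[1][1] = 6
paddr = 6 * 32 + 2 = 194

Answer: 194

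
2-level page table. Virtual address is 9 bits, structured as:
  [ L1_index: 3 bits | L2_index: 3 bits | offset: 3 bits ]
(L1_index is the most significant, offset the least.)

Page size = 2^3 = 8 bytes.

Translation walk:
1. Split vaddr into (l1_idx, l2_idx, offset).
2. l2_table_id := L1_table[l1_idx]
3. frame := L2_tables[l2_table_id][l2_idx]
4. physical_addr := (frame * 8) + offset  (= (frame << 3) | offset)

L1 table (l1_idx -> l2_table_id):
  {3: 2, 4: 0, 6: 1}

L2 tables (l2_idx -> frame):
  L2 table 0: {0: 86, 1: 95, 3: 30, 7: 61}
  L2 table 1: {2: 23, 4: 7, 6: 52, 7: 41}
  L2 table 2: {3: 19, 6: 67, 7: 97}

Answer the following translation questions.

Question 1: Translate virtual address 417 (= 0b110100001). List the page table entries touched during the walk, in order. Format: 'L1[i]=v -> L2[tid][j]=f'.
vaddr = 417 = 0b110100001
Split: l1_idx=6, l2_idx=4, offset=1

Answer: L1[6]=1 -> L2[1][4]=7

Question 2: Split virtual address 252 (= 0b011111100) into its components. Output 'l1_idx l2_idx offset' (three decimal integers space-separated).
Answer: 3 7 4

Derivation:
vaddr = 252 = 0b011111100
  top 3 bits -> l1_idx = 3
  next 3 bits -> l2_idx = 7
  bottom 3 bits -> offset = 4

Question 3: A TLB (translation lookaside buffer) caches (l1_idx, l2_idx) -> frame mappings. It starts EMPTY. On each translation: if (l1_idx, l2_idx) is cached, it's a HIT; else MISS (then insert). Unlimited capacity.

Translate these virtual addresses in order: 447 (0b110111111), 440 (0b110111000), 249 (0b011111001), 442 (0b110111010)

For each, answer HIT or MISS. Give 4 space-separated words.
vaddr=447: (6,7) not in TLB -> MISS, insert
vaddr=440: (6,7) in TLB -> HIT
vaddr=249: (3,7) not in TLB -> MISS, insert
vaddr=442: (6,7) in TLB -> HIT

Answer: MISS HIT MISS HIT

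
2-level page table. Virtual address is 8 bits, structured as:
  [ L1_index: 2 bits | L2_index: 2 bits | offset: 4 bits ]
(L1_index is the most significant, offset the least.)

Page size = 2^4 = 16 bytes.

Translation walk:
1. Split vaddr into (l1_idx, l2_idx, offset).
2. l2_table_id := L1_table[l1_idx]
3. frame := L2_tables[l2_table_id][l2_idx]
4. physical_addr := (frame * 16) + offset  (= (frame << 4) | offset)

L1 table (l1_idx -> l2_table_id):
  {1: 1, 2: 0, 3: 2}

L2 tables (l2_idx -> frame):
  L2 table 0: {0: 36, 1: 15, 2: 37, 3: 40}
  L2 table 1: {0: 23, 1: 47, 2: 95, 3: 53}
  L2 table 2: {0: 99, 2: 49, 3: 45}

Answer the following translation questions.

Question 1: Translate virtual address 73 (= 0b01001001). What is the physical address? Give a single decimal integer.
vaddr = 73 = 0b01001001
Split: l1_idx=1, l2_idx=0, offset=9
L1[1] = 1
L2[1][0] = 23
paddr = 23 * 16 + 9 = 377

Answer: 377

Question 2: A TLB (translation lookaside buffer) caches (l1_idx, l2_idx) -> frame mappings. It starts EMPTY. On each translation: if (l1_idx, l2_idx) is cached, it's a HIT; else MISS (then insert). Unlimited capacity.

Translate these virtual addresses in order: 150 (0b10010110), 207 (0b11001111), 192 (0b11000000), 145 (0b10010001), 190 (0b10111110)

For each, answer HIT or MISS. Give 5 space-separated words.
Answer: MISS MISS HIT HIT MISS

Derivation:
vaddr=150: (2,1) not in TLB -> MISS, insert
vaddr=207: (3,0) not in TLB -> MISS, insert
vaddr=192: (3,0) in TLB -> HIT
vaddr=145: (2,1) in TLB -> HIT
vaddr=190: (2,3) not in TLB -> MISS, insert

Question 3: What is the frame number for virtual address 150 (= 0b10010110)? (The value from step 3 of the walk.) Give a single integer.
vaddr = 150: l1_idx=2, l2_idx=1
L1[2] = 0; L2[0][1] = 15

Answer: 15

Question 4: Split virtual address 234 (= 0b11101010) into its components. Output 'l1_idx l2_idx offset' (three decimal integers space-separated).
vaddr = 234 = 0b11101010
  top 2 bits -> l1_idx = 3
  next 2 bits -> l2_idx = 2
  bottom 4 bits -> offset = 10

Answer: 3 2 10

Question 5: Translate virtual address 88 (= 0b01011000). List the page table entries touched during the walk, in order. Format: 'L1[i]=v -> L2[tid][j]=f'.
vaddr = 88 = 0b01011000
Split: l1_idx=1, l2_idx=1, offset=8

Answer: L1[1]=1 -> L2[1][1]=47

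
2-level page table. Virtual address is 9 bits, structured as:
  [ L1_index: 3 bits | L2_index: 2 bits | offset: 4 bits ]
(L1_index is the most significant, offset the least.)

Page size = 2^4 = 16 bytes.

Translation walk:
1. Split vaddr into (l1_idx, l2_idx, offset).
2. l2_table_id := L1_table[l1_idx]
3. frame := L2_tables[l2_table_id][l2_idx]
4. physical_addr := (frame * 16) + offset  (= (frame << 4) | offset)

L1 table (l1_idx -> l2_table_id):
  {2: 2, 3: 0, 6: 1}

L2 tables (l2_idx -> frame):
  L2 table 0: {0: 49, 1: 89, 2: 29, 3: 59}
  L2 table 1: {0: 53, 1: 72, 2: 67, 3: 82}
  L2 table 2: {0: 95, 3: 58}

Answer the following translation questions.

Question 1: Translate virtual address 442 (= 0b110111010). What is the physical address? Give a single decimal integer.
Answer: 1322

Derivation:
vaddr = 442 = 0b110111010
Split: l1_idx=6, l2_idx=3, offset=10
L1[6] = 1
L2[1][3] = 82
paddr = 82 * 16 + 10 = 1322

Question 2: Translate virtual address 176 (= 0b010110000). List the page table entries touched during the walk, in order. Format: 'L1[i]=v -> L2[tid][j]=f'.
Answer: L1[2]=2 -> L2[2][3]=58

Derivation:
vaddr = 176 = 0b010110000
Split: l1_idx=2, l2_idx=3, offset=0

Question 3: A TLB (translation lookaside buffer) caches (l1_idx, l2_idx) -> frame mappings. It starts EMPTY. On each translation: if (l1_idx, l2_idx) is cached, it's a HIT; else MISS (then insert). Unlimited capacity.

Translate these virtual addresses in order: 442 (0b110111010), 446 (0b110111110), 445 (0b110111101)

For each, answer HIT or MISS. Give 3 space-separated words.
vaddr=442: (6,3) not in TLB -> MISS, insert
vaddr=446: (6,3) in TLB -> HIT
vaddr=445: (6,3) in TLB -> HIT

Answer: MISS HIT HIT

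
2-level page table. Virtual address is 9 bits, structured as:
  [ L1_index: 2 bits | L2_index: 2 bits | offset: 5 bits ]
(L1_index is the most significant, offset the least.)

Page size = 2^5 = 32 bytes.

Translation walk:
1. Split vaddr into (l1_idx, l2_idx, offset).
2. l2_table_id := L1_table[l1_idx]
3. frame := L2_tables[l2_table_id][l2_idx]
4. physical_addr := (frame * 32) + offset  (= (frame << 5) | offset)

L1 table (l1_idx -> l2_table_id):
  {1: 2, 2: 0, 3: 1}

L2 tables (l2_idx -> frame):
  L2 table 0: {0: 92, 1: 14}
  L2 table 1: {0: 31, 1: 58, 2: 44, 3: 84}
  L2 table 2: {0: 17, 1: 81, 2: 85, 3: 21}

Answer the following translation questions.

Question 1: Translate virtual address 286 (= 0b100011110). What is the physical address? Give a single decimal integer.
Answer: 2974

Derivation:
vaddr = 286 = 0b100011110
Split: l1_idx=2, l2_idx=0, offset=30
L1[2] = 0
L2[0][0] = 92
paddr = 92 * 32 + 30 = 2974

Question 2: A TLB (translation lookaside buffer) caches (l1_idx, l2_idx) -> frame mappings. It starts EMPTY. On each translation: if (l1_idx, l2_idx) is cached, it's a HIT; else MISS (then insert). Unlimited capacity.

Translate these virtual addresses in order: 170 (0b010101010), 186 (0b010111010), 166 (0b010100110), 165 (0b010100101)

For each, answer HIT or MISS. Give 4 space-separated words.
vaddr=170: (1,1) not in TLB -> MISS, insert
vaddr=186: (1,1) in TLB -> HIT
vaddr=166: (1,1) in TLB -> HIT
vaddr=165: (1,1) in TLB -> HIT

Answer: MISS HIT HIT HIT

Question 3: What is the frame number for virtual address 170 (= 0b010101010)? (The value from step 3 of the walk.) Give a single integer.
vaddr = 170: l1_idx=1, l2_idx=1
L1[1] = 2; L2[2][1] = 81

Answer: 81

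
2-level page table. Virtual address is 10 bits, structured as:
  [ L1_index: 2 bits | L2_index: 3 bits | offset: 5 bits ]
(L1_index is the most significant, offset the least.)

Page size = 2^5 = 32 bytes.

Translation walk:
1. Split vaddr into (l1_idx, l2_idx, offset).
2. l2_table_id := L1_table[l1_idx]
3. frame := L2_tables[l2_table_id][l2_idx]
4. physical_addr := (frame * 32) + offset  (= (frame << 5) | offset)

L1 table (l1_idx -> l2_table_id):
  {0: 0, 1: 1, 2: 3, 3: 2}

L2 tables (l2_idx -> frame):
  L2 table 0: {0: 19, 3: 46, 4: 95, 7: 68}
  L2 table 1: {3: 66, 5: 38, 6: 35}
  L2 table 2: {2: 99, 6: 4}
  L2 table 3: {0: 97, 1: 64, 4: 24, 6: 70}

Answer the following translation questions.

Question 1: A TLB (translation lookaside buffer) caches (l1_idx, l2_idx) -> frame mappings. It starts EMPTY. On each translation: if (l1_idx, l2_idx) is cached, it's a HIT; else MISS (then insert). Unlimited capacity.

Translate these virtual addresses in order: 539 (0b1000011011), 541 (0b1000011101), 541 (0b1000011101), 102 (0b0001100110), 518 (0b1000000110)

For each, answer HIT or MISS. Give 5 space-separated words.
Answer: MISS HIT HIT MISS HIT

Derivation:
vaddr=539: (2,0) not in TLB -> MISS, insert
vaddr=541: (2,0) in TLB -> HIT
vaddr=541: (2,0) in TLB -> HIT
vaddr=102: (0,3) not in TLB -> MISS, insert
vaddr=518: (2,0) in TLB -> HIT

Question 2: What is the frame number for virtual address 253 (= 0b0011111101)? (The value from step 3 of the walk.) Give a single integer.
Answer: 68

Derivation:
vaddr = 253: l1_idx=0, l2_idx=7
L1[0] = 0; L2[0][7] = 68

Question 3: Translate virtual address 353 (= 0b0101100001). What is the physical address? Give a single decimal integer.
vaddr = 353 = 0b0101100001
Split: l1_idx=1, l2_idx=3, offset=1
L1[1] = 1
L2[1][3] = 66
paddr = 66 * 32 + 1 = 2113

Answer: 2113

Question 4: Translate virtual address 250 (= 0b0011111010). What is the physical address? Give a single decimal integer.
Answer: 2202

Derivation:
vaddr = 250 = 0b0011111010
Split: l1_idx=0, l2_idx=7, offset=26
L1[0] = 0
L2[0][7] = 68
paddr = 68 * 32 + 26 = 2202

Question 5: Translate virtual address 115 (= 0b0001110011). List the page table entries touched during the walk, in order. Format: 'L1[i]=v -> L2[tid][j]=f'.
Answer: L1[0]=0 -> L2[0][3]=46

Derivation:
vaddr = 115 = 0b0001110011
Split: l1_idx=0, l2_idx=3, offset=19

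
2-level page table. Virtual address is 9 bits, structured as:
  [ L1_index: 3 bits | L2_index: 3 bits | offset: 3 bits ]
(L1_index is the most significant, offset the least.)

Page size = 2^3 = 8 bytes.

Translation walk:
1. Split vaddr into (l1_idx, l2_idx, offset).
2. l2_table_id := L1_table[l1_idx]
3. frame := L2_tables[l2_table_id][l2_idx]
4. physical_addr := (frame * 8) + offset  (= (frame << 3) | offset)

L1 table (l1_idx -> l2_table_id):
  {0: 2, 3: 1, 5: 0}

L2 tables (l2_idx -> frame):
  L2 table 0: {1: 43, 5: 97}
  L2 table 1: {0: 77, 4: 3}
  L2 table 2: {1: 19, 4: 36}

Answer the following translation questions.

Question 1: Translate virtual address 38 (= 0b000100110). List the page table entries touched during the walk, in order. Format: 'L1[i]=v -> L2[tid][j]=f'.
vaddr = 38 = 0b000100110
Split: l1_idx=0, l2_idx=4, offset=6

Answer: L1[0]=2 -> L2[2][4]=36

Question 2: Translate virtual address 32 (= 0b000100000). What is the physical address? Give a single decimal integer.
Answer: 288

Derivation:
vaddr = 32 = 0b000100000
Split: l1_idx=0, l2_idx=4, offset=0
L1[0] = 2
L2[2][4] = 36
paddr = 36 * 8 + 0 = 288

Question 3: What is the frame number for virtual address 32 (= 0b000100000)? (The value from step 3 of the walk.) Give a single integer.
Answer: 36

Derivation:
vaddr = 32: l1_idx=0, l2_idx=4
L1[0] = 2; L2[2][4] = 36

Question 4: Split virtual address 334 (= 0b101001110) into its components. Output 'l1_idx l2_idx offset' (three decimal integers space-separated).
Answer: 5 1 6

Derivation:
vaddr = 334 = 0b101001110
  top 3 bits -> l1_idx = 5
  next 3 bits -> l2_idx = 1
  bottom 3 bits -> offset = 6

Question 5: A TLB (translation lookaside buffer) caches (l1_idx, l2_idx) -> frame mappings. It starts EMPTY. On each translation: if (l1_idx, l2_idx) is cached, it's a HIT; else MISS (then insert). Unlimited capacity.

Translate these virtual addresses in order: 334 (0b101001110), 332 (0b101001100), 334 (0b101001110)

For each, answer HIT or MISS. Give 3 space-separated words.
vaddr=334: (5,1) not in TLB -> MISS, insert
vaddr=332: (5,1) in TLB -> HIT
vaddr=334: (5,1) in TLB -> HIT

Answer: MISS HIT HIT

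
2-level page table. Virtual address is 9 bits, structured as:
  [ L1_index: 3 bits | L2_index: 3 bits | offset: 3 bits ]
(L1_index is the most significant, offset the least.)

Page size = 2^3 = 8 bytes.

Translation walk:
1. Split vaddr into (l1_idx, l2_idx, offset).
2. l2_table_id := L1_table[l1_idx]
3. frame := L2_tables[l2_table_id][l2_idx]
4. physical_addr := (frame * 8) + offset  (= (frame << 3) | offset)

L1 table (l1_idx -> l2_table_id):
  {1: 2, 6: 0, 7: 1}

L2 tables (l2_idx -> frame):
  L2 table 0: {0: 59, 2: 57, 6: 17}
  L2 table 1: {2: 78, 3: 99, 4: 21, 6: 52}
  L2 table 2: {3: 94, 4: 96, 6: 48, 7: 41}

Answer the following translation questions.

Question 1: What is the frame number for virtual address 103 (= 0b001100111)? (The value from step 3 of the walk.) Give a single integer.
vaddr = 103: l1_idx=1, l2_idx=4
L1[1] = 2; L2[2][4] = 96

Answer: 96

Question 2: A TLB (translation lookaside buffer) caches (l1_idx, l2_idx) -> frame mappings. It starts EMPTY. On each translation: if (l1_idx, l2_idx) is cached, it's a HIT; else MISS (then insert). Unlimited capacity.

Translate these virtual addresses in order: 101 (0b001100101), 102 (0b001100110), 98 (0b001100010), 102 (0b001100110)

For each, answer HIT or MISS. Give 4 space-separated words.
vaddr=101: (1,4) not in TLB -> MISS, insert
vaddr=102: (1,4) in TLB -> HIT
vaddr=98: (1,4) in TLB -> HIT
vaddr=102: (1,4) in TLB -> HIT

Answer: MISS HIT HIT HIT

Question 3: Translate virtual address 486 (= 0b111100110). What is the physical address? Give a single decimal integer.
Answer: 174

Derivation:
vaddr = 486 = 0b111100110
Split: l1_idx=7, l2_idx=4, offset=6
L1[7] = 1
L2[1][4] = 21
paddr = 21 * 8 + 6 = 174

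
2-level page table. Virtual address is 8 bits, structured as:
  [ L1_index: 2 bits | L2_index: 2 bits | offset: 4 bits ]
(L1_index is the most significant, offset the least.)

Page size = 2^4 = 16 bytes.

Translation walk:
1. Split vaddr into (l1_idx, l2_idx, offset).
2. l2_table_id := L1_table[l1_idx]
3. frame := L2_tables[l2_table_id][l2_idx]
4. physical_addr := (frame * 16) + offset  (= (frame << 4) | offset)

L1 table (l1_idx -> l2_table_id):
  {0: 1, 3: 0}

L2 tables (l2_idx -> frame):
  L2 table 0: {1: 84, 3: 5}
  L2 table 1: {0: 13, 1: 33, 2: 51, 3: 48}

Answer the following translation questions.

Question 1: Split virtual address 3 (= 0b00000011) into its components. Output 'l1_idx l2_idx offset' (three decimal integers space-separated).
Answer: 0 0 3

Derivation:
vaddr = 3 = 0b00000011
  top 2 bits -> l1_idx = 0
  next 2 bits -> l2_idx = 0
  bottom 4 bits -> offset = 3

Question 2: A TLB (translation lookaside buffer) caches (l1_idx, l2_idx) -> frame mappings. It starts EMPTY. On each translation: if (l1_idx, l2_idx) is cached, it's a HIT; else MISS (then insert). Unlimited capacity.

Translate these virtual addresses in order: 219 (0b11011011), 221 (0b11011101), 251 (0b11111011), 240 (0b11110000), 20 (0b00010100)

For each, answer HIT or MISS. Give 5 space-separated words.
vaddr=219: (3,1) not in TLB -> MISS, insert
vaddr=221: (3,1) in TLB -> HIT
vaddr=251: (3,3) not in TLB -> MISS, insert
vaddr=240: (3,3) in TLB -> HIT
vaddr=20: (0,1) not in TLB -> MISS, insert

Answer: MISS HIT MISS HIT MISS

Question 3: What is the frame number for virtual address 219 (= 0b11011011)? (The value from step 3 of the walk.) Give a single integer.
Answer: 84

Derivation:
vaddr = 219: l1_idx=3, l2_idx=1
L1[3] = 0; L2[0][1] = 84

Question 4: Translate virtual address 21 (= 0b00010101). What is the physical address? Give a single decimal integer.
Answer: 533

Derivation:
vaddr = 21 = 0b00010101
Split: l1_idx=0, l2_idx=1, offset=5
L1[0] = 1
L2[1][1] = 33
paddr = 33 * 16 + 5 = 533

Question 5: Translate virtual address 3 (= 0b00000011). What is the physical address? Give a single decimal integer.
Answer: 211

Derivation:
vaddr = 3 = 0b00000011
Split: l1_idx=0, l2_idx=0, offset=3
L1[0] = 1
L2[1][0] = 13
paddr = 13 * 16 + 3 = 211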